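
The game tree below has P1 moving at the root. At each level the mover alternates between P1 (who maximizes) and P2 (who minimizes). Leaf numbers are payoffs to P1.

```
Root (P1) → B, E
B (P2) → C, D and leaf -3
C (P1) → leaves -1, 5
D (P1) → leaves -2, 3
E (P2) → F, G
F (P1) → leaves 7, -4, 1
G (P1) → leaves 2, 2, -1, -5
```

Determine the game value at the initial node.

2

C (P1): max(-1, 5) = 5
D (P1): max(-2, 3) = 3
B (P2): min(5, 3, -3) = -3
F (P1): max(7, -4, 1) = 7
G (P1): max(2, 2, -1, -5) = 2
E (P2): min(7, 2) = 2
Root (P1): max(-3, 2) = 2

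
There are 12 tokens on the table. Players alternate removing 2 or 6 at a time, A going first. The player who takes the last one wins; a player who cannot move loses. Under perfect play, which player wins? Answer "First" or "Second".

Second

Mark each pile size as W (mover wins) or L (mover loses):
i:   0  1  2  3  4  5  6  7  8  9 10 11 12
     L  L  W  W  L  L  W  W  L  L  W  W  L
Position 12 is L, so the second player wins.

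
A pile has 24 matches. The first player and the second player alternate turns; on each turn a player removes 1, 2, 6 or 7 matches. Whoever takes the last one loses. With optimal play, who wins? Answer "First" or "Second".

First

Compute winning (W) and losing (L) positions by backward induction:
i:   0  1  2  3  4  5  6  7  8  9 10 11 12 13 14 15 16 17 18 19 20 21 22 23 24
     W  L  W  W  L  W  W  W  W  L  W  W  L  W  W  W  W  L  W  W  L  W  W  W  W
Position 24 is W, so the first player wins.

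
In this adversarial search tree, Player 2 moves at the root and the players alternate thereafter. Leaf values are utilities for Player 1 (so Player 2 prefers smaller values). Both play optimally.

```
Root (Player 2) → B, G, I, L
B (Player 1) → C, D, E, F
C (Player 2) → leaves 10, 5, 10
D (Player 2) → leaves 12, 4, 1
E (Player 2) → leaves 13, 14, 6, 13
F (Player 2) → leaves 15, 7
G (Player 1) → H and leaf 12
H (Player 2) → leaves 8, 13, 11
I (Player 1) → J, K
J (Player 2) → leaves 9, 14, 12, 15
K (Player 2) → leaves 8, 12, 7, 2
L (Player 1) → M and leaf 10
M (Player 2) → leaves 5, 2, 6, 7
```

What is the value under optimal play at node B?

7

C: min(10, 5, 10) = 5
D: min(12, 4, 1) = 1
E: min(13, 14, 6, 13) = 6
F: min(15, 7) = 7
B: max(5, 1, 6, 7) = 7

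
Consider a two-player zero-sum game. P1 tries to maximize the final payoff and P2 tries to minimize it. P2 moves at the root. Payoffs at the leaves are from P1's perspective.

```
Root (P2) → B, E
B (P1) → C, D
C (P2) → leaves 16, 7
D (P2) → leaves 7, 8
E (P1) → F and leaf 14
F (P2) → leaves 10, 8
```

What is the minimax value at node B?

7

C: min(16, 7) = 7
D: min(7, 8) = 7
B: max(7, 7) = 7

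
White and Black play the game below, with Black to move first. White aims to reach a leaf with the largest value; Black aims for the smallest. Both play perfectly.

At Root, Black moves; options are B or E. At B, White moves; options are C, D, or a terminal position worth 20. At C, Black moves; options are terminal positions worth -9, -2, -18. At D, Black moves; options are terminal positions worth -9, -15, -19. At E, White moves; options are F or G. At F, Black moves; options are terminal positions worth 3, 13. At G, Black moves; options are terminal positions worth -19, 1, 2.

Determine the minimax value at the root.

C (Black): min(-9, -2, -18) = -18
D (Black): min(-9, -15, -19) = -19
B (White): max(-18, -19, 20) = 20
F (Black): min(3, 13) = 3
G (Black): min(-19, 1, 2) = -19
E (White): max(3, -19) = 3
Root (Black): min(20, 3) = 3

3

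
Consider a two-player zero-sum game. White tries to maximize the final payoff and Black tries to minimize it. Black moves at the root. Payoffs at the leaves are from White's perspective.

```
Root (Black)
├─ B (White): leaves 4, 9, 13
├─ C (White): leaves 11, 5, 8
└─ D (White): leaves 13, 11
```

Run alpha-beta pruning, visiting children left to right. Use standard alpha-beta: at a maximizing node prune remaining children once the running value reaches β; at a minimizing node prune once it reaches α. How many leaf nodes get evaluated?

7

B [α=-∞,β=+∞]: v=13
C [α=-∞,β=13]: v=11
D [α=-∞,β=11]: v=13 after child 1 ≥ β → β-cutoff, skip 1
Root [α=-∞,β=+∞]: v=11
Leaves evaluated: 7 of 8.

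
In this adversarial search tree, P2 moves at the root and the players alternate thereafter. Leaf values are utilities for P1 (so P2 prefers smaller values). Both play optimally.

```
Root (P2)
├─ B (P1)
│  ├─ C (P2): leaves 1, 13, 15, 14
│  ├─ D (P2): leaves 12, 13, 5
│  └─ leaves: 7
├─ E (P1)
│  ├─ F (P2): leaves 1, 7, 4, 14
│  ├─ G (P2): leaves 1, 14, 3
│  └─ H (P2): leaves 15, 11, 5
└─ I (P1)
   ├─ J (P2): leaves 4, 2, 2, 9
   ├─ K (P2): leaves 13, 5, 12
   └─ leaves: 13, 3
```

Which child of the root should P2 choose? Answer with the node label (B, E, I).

C (P2): min(1, 13, 15, 14) = 1
D (P2): min(12, 13, 5) = 5
B (P1): max(1, 5, 7) = 7
F (P2): min(1, 7, 4, 14) = 1
G (P2): min(1, 14, 3) = 1
H (P2): min(15, 11, 5) = 5
E (P1): max(1, 1, 5) = 5
J (P2): min(4, 2, 2, 9) = 2
K (P2): min(13, 5, 12) = 5
I (P1): max(2, 5, 13, 3) = 13
Root (P2): min(7, 5, 13) = 5
P2 picks the child with the lowest value: E (value 5).

E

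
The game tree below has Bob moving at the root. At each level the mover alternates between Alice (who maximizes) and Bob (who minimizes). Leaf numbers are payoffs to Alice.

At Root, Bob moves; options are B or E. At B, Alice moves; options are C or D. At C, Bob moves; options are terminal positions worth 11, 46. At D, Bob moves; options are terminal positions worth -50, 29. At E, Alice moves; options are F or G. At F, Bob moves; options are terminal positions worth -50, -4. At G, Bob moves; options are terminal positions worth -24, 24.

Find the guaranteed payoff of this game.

C (Bob): min(11, 46) = 11
D (Bob): min(-50, 29) = -50
B (Alice): max(11, -50) = 11
F (Bob): min(-50, -4) = -50
G (Bob): min(-24, 24) = -24
E (Alice): max(-50, -24) = -24
Root (Bob): min(11, -24) = -24

-24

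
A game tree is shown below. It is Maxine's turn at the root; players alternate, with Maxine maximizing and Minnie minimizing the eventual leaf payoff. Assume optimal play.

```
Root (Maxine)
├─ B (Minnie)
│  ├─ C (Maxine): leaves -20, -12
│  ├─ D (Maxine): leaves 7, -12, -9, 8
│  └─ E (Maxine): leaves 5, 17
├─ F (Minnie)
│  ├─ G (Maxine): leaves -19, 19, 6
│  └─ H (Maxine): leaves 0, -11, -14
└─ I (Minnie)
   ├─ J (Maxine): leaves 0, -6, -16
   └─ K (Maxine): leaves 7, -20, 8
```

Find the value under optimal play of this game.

C (Maxine): max(-20, -12) = -12
D (Maxine): max(7, -12, -9, 8) = 8
E (Maxine): max(5, 17) = 17
B (Minnie): min(-12, 8, 17) = -12
G (Maxine): max(-19, 19, 6) = 19
H (Maxine): max(0, -11, -14) = 0
F (Minnie): min(19, 0) = 0
J (Maxine): max(0, -6, -16) = 0
K (Maxine): max(7, -20, 8) = 8
I (Minnie): min(0, 8) = 0
Root (Maxine): max(-12, 0, 0) = 0

0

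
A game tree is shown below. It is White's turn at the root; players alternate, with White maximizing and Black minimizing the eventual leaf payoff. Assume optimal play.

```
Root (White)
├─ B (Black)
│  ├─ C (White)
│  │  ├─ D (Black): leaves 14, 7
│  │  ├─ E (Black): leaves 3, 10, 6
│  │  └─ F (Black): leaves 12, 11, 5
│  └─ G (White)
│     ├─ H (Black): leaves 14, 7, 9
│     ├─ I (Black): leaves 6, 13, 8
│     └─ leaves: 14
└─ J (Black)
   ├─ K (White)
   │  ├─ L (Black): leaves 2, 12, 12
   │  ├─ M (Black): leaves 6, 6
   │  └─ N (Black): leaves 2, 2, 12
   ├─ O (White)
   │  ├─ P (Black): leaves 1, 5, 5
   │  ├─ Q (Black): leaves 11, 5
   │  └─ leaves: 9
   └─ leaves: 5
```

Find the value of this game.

7

D (Black): min(14, 7) = 7
E (Black): min(3, 10, 6) = 3
F (Black): min(12, 11, 5) = 5
C (White): max(7, 3, 5) = 7
H (Black): min(14, 7, 9) = 7
I (Black): min(6, 13, 8) = 6
G (White): max(7, 6, 14) = 14
B (Black): min(7, 14) = 7
L (Black): min(2, 12, 12) = 2
M (Black): min(6, 6) = 6
N (Black): min(2, 2, 12) = 2
K (White): max(2, 6, 2) = 6
P (Black): min(1, 5, 5) = 1
Q (Black): min(11, 5) = 5
O (White): max(1, 5, 9) = 9
J (Black): min(6, 9, 5) = 5
Root (White): max(7, 5) = 7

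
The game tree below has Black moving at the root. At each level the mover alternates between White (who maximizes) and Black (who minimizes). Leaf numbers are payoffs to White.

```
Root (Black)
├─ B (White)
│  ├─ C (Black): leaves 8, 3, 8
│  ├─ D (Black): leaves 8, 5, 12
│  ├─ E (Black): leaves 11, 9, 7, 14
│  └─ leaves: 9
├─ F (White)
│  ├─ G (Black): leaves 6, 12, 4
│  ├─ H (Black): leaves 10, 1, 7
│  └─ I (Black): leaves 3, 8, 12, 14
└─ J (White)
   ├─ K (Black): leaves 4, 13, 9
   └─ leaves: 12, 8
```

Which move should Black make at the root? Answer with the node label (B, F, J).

F

C (Black): min(8, 3, 8) = 3
D (Black): min(8, 5, 12) = 5
E (Black): min(11, 9, 7, 14) = 7
B (White): max(3, 5, 7, 9) = 9
G (Black): min(6, 12, 4) = 4
H (Black): min(10, 1, 7) = 1
I (Black): min(3, 8, 12, 14) = 3
F (White): max(4, 1, 3) = 4
K (Black): min(4, 13, 9) = 4
J (White): max(4, 12, 8) = 12
Root (Black): min(9, 4, 12) = 4
Black picks the child with the lowest value: F (value 4).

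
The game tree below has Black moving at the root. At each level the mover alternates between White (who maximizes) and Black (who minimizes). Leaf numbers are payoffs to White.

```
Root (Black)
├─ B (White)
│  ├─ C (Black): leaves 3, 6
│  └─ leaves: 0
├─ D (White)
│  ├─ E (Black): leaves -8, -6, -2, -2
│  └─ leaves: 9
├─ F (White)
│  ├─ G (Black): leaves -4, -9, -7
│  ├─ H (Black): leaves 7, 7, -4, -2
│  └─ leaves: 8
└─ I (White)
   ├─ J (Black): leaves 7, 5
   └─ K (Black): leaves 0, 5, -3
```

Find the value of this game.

3

C (Black): min(3, 6) = 3
B (White): max(3, 0) = 3
E (Black): min(-8, -6, -2, -2) = -8
D (White): max(-8, 9) = 9
G (Black): min(-4, -9, -7) = -9
H (Black): min(7, 7, -4, -2) = -4
F (White): max(-9, -4, 8) = 8
J (Black): min(7, 5) = 5
K (Black): min(0, 5, -3) = -3
I (White): max(5, -3) = 5
Root (Black): min(3, 9, 8, 5) = 3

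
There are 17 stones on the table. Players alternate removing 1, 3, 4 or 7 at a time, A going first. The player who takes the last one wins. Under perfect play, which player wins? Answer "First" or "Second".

First

i:   0  1  2  3  4  5  6  7  8  9 10 11 12 13 14 15 16 17
     L  W  L  W  W  W  W  W  L  W  L  W  W  W  W  W  L  W
Position 17 is W, so the first player wins.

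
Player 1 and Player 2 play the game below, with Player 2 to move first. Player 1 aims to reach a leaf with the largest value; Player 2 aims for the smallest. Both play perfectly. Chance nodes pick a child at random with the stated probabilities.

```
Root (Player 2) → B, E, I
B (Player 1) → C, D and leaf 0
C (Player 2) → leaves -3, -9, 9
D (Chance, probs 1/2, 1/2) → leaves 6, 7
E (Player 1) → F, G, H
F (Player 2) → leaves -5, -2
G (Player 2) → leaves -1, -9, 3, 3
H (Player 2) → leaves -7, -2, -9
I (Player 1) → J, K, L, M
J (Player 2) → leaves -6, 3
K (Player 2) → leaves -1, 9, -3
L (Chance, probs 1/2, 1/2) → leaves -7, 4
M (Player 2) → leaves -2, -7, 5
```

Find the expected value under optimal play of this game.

C (Player 2): min(-3, -9, 9) = -9
D (Chance): 1/2·6 + 1/2·7 = 6.5
B (Player 1): max(-9, 6.5, 0) = 6.5
F (Player 2): min(-5, -2) = -5
G (Player 2): min(-1, -9, 3, 3) = -9
H (Player 2): min(-7, -2, -9) = -9
E (Player 1): max(-5, -9, -9) = -5
J (Player 2): min(-6, 3) = -6
K (Player 2): min(-1, 9, -3) = -3
L (Chance): 1/2·-7 + 1/2·4 = -1.5
M (Player 2): min(-2, -7, 5) = -7
I (Player 1): max(-6, -3, -1.5, -7) = -1.5
Root (Player 2): min(6.5, -5, -1.5) = -5

-5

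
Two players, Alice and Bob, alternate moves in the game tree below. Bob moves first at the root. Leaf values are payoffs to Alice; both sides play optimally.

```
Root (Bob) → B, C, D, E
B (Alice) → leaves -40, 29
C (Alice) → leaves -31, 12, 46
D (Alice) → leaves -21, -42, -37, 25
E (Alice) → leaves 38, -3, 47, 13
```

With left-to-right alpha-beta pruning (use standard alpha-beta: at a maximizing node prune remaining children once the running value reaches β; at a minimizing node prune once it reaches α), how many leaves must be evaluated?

B [α=-∞,β=+∞]: v=29
C [α=-∞,β=29]: v=46
D [α=-∞,β=29]: v=25
E [α=-∞,β=25]: v=38 after child 1 ≥ β → β-cutoff, skip 3
Root [α=-∞,β=+∞]: v=25
Leaves evaluated: 10 of 13.

10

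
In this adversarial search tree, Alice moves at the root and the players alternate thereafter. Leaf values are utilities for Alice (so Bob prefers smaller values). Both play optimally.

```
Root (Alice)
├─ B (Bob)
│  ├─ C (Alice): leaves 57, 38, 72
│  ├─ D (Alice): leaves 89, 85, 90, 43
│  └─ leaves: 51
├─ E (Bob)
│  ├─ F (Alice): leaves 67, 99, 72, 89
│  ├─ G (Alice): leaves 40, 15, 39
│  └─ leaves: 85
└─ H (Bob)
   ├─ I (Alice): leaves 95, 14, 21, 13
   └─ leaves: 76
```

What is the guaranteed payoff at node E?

F: max(67, 99, 72, 89) = 99
G: max(40, 15, 39) = 40
E: min(99, 40, 85) = 40

40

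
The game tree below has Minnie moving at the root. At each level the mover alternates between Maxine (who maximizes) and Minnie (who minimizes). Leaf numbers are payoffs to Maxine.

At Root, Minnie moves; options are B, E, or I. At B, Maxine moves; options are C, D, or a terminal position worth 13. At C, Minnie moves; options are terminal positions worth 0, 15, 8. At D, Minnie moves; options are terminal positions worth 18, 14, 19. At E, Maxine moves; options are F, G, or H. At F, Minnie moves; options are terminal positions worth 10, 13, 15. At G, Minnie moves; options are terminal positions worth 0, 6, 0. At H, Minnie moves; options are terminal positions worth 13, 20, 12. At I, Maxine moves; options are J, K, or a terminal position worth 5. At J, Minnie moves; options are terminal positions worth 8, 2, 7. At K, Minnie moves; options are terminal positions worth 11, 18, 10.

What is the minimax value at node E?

F: min(10, 13, 15) = 10
G: min(0, 6, 0) = 0
H: min(13, 20, 12) = 12
E: max(10, 0, 12) = 12

12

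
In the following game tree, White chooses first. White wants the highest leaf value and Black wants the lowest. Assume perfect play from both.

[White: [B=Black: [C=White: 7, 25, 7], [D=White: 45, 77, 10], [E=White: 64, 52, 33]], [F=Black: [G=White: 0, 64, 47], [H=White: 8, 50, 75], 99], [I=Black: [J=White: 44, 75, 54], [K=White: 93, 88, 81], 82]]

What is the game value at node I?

J: max(44, 75, 54) = 75
K: max(93, 88, 81) = 93
I: min(75, 93, 82) = 75

75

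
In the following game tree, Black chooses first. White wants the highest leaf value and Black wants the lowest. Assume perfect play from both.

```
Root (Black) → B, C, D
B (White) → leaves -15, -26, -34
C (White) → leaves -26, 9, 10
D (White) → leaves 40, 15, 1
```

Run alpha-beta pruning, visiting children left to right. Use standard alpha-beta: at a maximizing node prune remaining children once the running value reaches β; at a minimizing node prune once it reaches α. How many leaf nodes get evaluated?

6

B [α=-∞,β=+∞]: v=-15
C [α=-∞,β=-15]: v=9 after child 2 ≥ β → β-cutoff, skip 1
D [α=-∞,β=-15]: v=40 after child 1 ≥ β → β-cutoff, skip 2
Root [α=-∞,β=+∞]: v=-15
Leaves evaluated: 6 of 9.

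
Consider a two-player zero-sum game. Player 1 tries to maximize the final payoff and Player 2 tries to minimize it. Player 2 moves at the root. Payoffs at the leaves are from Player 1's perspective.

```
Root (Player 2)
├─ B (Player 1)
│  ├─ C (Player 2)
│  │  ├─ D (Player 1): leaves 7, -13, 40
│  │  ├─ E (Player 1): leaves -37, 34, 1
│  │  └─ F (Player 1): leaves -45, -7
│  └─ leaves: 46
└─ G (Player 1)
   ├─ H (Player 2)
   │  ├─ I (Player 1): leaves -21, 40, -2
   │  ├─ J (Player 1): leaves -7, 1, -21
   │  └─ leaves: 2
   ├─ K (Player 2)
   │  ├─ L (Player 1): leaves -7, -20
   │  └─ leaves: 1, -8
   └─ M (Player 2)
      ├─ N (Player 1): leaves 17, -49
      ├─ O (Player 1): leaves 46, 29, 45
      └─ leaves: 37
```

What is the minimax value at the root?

17

D (Player 1): max(7, -13, 40) = 40
E (Player 1): max(-37, 34, 1) = 34
F (Player 1): max(-45, -7) = -7
C (Player 2): min(40, 34, -7) = -7
B (Player 1): max(-7, 46) = 46
I (Player 1): max(-21, 40, -2) = 40
J (Player 1): max(-7, 1, -21) = 1
H (Player 2): min(40, 1, 2) = 1
L (Player 1): max(-7, -20) = -7
K (Player 2): min(-7, 1, -8) = -8
N (Player 1): max(17, -49) = 17
O (Player 1): max(46, 29, 45) = 46
M (Player 2): min(17, 46, 37) = 17
G (Player 1): max(1, -8, 17) = 17
Root (Player 2): min(46, 17) = 17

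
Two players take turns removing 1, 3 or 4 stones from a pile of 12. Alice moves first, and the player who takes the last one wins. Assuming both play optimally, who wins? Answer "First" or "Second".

Compute winning (W) and losing (L) positions by backward induction:
i:   0  1  2  3  4  5  6  7  8  9 10 11 12
     L  W  L  W  W  W  W  L  W  L  W  W  W
Position 12 is W, so the first player wins.

First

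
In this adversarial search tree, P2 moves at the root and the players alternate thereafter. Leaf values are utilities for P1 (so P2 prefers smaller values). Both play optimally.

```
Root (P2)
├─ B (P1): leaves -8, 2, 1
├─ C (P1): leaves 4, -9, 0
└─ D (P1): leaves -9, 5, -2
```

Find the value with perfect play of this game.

B (P1): max(-8, 2, 1) = 2
C (P1): max(4, -9, 0) = 4
D (P1): max(-9, 5, -2) = 5
Root (P2): min(2, 4, 5) = 2

2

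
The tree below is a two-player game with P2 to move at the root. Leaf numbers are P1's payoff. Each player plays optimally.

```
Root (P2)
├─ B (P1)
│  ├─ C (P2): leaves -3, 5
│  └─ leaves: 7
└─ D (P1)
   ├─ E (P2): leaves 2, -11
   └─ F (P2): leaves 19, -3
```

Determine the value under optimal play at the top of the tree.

-3

C (P2): min(-3, 5) = -3
B (P1): max(-3, 7) = 7
E (P2): min(2, -11) = -11
F (P2): min(19, -3) = -3
D (P1): max(-11, -3) = -3
Root (P2): min(7, -3) = -3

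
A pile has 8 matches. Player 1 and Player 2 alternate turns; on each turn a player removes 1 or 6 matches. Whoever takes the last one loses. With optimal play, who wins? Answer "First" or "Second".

Second

W/L table (W = player to move can force a win):
i:   0  1  2  3  4  5  6  7  8
     W  L  W  L  W  L  W  W  L
Position 8 is L, so the second player wins.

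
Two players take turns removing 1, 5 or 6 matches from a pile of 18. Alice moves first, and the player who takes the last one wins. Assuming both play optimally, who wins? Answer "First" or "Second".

First

Mark each pile size as W (mover wins) or L (mover loses):
i:   0  1  2  3  4  5  6  7  8  9 10 11 12 13 14 15 16 17 18
     L  W  L  W  L  W  W  W  W  W  W  L  W  L  W  L  W  W  W
Position 18 is W, so the first player wins.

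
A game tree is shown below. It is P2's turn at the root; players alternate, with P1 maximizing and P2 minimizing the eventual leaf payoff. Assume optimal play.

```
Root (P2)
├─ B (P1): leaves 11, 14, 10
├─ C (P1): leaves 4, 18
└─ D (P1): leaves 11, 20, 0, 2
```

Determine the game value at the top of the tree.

B (P1): max(11, 14, 10) = 14
C (P1): max(4, 18) = 18
D (P1): max(11, 20, 0, 2) = 20
Root (P2): min(14, 18, 20) = 14

14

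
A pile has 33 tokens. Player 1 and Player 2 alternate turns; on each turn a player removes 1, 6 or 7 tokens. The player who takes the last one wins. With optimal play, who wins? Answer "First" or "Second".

W/L table (W = player to move can force a win):
i:   0  1  2  3  4  5  6  7  8  9 10 11 12 13 14 15 16 17 18 19 20 21 22 23 24 25 26 27 28 29 30 31 32 33
     L  W  L  W  L  W  W  W  W  W  W  W  L  W  L  W  L  W  W  W  W  W  W  W  L  W  L  W  L  W  W  W  W  W
Position 33 is W, so the first player wins.

First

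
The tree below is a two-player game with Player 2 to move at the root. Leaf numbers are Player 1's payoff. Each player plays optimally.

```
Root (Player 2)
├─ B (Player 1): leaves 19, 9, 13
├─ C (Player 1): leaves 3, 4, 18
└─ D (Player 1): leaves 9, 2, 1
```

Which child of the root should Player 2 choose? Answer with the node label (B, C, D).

B (Player 1): max(19, 9, 13) = 19
C (Player 1): max(3, 4, 18) = 18
D (Player 1): max(9, 2, 1) = 9
Root (Player 2): min(19, 18, 9) = 9
Player 2 picks the child with the lowest value: D (value 9).

D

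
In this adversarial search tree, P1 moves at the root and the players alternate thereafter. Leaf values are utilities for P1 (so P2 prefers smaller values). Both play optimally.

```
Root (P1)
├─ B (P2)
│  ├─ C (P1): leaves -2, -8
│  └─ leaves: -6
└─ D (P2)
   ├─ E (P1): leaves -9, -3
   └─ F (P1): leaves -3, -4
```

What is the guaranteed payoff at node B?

-6

C: max(-2, -8) = -2
B: min(-2, -6) = -6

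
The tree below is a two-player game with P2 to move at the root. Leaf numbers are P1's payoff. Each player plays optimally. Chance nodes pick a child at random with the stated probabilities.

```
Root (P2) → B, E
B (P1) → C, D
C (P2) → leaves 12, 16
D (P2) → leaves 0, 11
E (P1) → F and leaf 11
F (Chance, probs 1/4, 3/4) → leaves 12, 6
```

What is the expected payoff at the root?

C (P2): min(12, 16) = 12
D (P2): min(0, 11) = 0
B (P1): max(12, 0) = 12
F (Chance): 1/4·12 + 3/4·6 = 7.5
E (P1): max(7.5, 11) = 11
Root (P2): min(12, 11) = 11

11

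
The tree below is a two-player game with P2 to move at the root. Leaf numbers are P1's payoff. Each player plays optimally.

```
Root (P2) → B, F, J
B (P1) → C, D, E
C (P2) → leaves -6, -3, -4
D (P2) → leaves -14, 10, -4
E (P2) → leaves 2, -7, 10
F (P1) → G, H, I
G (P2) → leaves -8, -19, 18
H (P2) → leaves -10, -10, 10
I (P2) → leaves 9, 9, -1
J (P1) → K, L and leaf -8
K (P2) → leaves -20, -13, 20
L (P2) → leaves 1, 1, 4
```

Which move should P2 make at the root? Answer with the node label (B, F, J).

B

C (P2): min(-6, -3, -4) = -6
D (P2): min(-14, 10, -4) = -14
E (P2): min(2, -7, 10) = -7
B (P1): max(-6, -14, -7) = -6
G (P2): min(-8, -19, 18) = -19
H (P2): min(-10, -10, 10) = -10
I (P2): min(9, 9, -1) = -1
F (P1): max(-19, -10, -1) = -1
K (P2): min(-20, -13, 20) = -20
L (P2): min(1, 1, 4) = 1
J (P1): max(-20, 1, -8) = 1
Root (P2): min(-6, -1, 1) = -6
P2 picks the child with the lowest value: B (value -6).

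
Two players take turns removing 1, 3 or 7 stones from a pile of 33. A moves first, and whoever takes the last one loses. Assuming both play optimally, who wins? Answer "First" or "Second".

Compute winning (W) and losing (L) positions by backward induction:
i:   0  1  2  3  4  5  6  7  8  9 10 11 12 13 14 15 16 17 18 19 20 21 22 23 24 25 26 27 28 29 30 31 32 33
     W  L  W  L  W  L  W  L  W  L  W  L  W  L  W  L  W  L  W  L  W  L  W  L  W  L  W  L  W  L  W  L  W  L
Position 33 is L, so the second player wins.

Second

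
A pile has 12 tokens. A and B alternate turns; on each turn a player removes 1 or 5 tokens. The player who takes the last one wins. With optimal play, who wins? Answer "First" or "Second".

Second

W/L table (W = player to move can force a win):
i:   0  1  2  3  4  5  6  7  8  9 10 11 12
     L  W  L  W  L  W  L  W  L  W  L  W  L
Position 12 is L, so the second player wins.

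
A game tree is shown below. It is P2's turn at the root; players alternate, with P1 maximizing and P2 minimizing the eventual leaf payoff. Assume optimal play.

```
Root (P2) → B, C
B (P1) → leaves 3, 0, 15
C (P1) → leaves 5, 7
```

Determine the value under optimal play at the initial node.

B (P1): max(3, 0, 15) = 15
C (P1): max(5, 7) = 7
Root (P2): min(15, 7) = 7

7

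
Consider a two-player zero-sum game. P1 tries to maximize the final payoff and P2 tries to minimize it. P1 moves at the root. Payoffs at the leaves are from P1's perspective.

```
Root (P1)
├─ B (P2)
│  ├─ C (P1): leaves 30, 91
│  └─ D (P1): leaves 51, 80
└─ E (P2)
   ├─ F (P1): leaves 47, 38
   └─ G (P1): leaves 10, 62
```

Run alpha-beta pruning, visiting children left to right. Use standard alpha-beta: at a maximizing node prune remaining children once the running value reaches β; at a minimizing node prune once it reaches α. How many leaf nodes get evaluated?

6

C [α=-∞,β=+∞]: v=91
D [α=-∞,β=91]: v=80
B [α=-∞,β=+∞]: v=80
F [α=80,β=+∞]: v=47
E [α=80,β=+∞]: v=47 after child 1 ≤ α → α-cutoff, skip 1
Root [α=-∞,β=+∞]: v=80
Leaves evaluated: 6 of 8.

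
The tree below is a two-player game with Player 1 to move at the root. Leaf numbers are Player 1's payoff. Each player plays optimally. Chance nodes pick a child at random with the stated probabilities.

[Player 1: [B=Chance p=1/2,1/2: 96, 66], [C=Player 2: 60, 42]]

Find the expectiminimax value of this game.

81

B (Chance): 1/2·96 + 1/2·66 = 81
C (Player 2): min(60, 42) = 42
Root (Player 1): max(81, 42) = 81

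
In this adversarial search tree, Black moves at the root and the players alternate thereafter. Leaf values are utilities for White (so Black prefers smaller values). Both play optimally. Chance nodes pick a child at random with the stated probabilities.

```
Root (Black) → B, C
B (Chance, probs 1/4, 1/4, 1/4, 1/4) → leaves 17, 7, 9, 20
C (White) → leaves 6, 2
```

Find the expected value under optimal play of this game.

B (Chance): 1/4·17 + 1/4·7 + 1/4·9 + 1/4·20 = 13.25
C (White): max(6, 2) = 6
Root (Black): min(13.25, 6) = 6

6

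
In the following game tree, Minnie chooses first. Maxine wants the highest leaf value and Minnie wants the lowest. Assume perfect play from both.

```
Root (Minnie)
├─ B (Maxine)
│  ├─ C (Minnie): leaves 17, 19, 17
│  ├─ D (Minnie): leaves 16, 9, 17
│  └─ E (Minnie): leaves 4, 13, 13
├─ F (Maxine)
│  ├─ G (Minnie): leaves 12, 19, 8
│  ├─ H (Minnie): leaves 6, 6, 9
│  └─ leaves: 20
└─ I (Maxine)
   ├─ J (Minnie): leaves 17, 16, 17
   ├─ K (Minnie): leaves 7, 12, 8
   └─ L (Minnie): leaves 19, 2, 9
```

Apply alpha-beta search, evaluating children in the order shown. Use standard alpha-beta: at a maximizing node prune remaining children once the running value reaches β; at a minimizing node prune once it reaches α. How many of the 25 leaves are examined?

C [α=-∞,β=+∞]: v=17
D [α=17,β=+∞]: v=16 after child 1 ≤ α → α-cutoff, skip 2
E [α=17,β=+∞]: v=4 after child 1 ≤ α → α-cutoff, skip 2
B [α=-∞,β=+∞]: v=17
G [α=-∞,β=17]: v=8
H [α=8,β=17]: v=6 after child 1 ≤ α → α-cutoff, skip 2
F [α=-∞,β=17]: v=20
J [α=-∞,β=17]: v=16
K [α=16,β=17]: v=7 after child 1 ≤ α → α-cutoff, skip 2
L [α=16,β=17]: v=2 after child 2 ≤ α → α-cutoff, skip 1
I [α=-∞,β=17]: v=16
Root [α=-∞,β=+∞]: v=16
Leaves evaluated: 16 of 25.

16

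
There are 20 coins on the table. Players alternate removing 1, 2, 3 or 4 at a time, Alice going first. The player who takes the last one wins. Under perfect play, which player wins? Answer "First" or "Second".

Positions where the player to move wins (W) vs loses (L):
i:   0  1  2  3  4  5  6  7  8  9 10 11 12 13 14 15 16 17 18 19 20
     L  W  W  W  W  L  W  W  W  W  L  W  W  W  W  L  W  W  W  W  L
Position 20 is L, so the second player wins.

Second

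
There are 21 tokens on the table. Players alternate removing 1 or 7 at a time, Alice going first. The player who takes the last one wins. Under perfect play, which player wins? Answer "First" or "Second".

First

W/L table (W = player to move can force a win):
i:   0  1  2  3  4  5  6  7  8  9 10 11 12 13 14 15 16 17 18 19 20 21
     L  W  L  W  L  W  L  W  L  W  L  W  L  W  L  W  L  W  L  W  L  W
Position 21 is W, so the first player wins.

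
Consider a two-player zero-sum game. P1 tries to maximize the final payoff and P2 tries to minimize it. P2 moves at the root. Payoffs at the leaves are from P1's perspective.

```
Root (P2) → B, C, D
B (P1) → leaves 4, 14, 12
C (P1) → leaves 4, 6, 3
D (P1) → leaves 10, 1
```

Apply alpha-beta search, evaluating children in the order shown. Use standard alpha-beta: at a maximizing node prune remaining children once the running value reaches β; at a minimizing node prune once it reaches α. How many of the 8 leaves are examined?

7

B [α=-∞,β=+∞]: v=14
C [α=-∞,β=14]: v=6
D [α=-∞,β=6]: v=10 after child 1 ≥ β → β-cutoff, skip 1
Root [α=-∞,β=+∞]: v=6
Leaves evaluated: 7 of 8.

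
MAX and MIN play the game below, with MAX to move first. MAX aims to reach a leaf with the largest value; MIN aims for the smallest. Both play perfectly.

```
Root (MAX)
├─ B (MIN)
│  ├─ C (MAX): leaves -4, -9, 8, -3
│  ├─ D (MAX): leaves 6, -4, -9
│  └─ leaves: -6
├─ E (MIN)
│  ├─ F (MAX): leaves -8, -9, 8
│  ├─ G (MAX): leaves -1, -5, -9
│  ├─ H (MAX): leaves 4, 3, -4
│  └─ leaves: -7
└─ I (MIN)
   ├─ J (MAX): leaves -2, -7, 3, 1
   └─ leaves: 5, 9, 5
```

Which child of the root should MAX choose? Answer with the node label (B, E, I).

C (MAX): max(-4, -9, 8, -3) = 8
D (MAX): max(6, -4, -9) = 6
B (MIN): min(8, 6, -6) = -6
F (MAX): max(-8, -9, 8) = 8
G (MAX): max(-1, -5, -9) = -1
H (MAX): max(4, 3, -4) = 4
E (MIN): min(8, -1, 4, -7) = -7
J (MAX): max(-2, -7, 3, 1) = 3
I (MIN): min(3, 5, 9, 5) = 3
Root (MAX): max(-6, -7, 3) = 3
MAX picks the child with the highest value: I (value 3).

I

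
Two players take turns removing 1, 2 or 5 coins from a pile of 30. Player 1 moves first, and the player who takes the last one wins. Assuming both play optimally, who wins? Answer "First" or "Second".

Positions where the player to move wins (W) vs loses (L):
i:   0  1  2  3  4  5  6  7  8  9 10 11 12 13 14 15 16 17 18 19 20 21 22 23 24 25 26 27 28 29 30
     L  W  W  L  W  W  L  W  W  L  W  W  L  W  W  L  W  W  L  W  W  L  W  W  L  W  W  L  W  W  L
Position 30 is L, so the second player wins.

Second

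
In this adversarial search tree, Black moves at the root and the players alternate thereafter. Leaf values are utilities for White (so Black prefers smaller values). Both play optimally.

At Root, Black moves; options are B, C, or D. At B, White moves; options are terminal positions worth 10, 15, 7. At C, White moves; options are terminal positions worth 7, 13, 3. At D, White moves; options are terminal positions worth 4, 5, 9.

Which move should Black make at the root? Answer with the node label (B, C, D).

D

B (White): max(10, 15, 7) = 15
C (White): max(7, 13, 3) = 13
D (White): max(4, 5, 9) = 9
Root (Black): min(15, 13, 9) = 9
Black picks the child with the lowest value: D (value 9).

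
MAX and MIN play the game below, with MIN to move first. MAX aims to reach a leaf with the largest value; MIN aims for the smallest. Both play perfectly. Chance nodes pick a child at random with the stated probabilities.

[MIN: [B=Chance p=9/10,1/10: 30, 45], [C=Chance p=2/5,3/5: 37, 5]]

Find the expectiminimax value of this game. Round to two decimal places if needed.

17.8

B (Chance): 9/10·30 + 1/10·45 = 31.5
C (Chance): 2/5·37 + 3/5·5 = 17.8
Root (MIN): min(31.5, 17.8) = 17.8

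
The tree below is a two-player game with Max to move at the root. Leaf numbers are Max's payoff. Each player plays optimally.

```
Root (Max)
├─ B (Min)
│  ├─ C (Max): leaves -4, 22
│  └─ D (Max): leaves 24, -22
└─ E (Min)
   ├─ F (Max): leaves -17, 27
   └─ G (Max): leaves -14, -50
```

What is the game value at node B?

C: max(-4, 22) = 22
D: max(24, -22) = 24
B: min(22, 24) = 22

22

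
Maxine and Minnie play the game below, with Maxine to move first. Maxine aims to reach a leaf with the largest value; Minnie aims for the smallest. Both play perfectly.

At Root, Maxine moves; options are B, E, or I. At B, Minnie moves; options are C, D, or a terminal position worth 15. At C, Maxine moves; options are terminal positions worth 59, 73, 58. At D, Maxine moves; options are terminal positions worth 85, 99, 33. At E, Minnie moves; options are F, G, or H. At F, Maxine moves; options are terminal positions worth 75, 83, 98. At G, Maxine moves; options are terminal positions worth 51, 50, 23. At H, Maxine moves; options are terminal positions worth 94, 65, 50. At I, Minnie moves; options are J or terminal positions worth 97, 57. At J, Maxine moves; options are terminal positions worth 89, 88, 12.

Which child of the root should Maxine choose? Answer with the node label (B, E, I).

C (Maxine): max(59, 73, 58) = 73
D (Maxine): max(85, 99, 33) = 99
B (Minnie): min(73, 99, 15) = 15
F (Maxine): max(75, 83, 98) = 98
G (Maxine): max(51, 50, 23) = 51
H (Maxine): max(94, 65, 50) = 94
E (Minnie): min(98, 51, 94) = 51
J (Maxine): max(89, 88, 12) = 89
I (Minnie): min(89, 97, 57) = 57
Root (Maxine): max(15, 51, 57) = 57
Maxine picks the child with the highest value: I (value 57).

I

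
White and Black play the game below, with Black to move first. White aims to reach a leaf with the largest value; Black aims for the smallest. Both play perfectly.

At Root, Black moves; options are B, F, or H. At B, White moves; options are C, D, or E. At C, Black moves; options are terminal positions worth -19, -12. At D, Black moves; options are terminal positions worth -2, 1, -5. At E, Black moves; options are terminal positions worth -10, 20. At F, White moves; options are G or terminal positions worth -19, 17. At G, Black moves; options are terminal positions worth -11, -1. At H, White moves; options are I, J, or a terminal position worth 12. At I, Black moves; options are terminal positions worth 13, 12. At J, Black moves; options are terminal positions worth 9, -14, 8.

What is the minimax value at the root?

-5

C (Black): min(-19, -12) = -19
D (Black): min(-2, 1, -5) = -5
E (Black): min(-10, 20) = -10
B (White): max(-19, -5, -10) = -5
G (Black): min(-11, -1) = -11
F (White): max(-11, -19, 17) = 17
I (Black): min(13, 12) = 12
J (Black): min(9, -14, 8) = -14
H (White): max(12, -14, 12) = 12
Root (Black): min(-5, 17, 12) = -5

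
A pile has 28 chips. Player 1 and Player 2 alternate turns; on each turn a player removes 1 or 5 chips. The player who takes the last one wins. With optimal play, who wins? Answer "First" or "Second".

Second

Compute winning (W) and losing (L) positions by backward induction:
i:   0  1  2  3  4  5  6  7  8  9 10 11 12 13 14 15 16 17 18 19 20 21 22 23 24 25 26 27 28
     L  W  L  W  L  W  L  W  L  W  L  W  L  W  L  W  L  W  L  W  L  W  L  W  L  W  L  W  L
Position 28 is L, so the second player wins.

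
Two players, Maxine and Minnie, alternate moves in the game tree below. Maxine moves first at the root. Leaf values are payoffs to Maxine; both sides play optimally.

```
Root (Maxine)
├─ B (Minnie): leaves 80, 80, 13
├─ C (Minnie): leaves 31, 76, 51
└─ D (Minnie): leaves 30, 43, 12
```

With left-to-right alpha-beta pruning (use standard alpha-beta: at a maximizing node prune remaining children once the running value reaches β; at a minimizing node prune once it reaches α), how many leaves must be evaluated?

B [α=-∞,β=+∞]: v=13
C [α=13,β=+∞]: v=31
D [α=31,β=+∞]: v=30 after child 1 ≤ α → α-cutoff, skip 2
Root [α=-∞,β=+∞]: v=31
Leaves evaluated: 7 of 9.

7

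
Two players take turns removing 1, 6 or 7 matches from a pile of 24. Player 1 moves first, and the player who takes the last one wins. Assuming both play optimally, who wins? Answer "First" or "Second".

W/L table (W = player to move can force a win):
i:   0  1  2  3  4  5  6  7  8  9 10 11 12 13 14 15 16 17 18 19 20 21 22 23 24
     L  W  L  W  L  W  W  W  W  W  W  W  L  W  L  W  L  W  W  W  W  W  W  W  L
Position 24 is L, so the second player wins.

Second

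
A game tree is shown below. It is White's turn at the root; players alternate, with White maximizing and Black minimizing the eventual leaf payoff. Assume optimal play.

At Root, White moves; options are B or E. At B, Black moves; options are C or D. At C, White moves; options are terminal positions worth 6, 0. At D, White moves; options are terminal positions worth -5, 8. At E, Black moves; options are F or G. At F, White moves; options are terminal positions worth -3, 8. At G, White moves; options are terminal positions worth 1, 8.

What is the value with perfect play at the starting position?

C (White): max(6, 0) = 6
D (White): max(-5, 8) = 8
B (Black): min(6, 8) = 6
F (White): max(-3, 8) = 8
G (White): max(1, 8) = 8
E (Black): min(8, 8) = 8
Root (White): max(6, 8) = 8

8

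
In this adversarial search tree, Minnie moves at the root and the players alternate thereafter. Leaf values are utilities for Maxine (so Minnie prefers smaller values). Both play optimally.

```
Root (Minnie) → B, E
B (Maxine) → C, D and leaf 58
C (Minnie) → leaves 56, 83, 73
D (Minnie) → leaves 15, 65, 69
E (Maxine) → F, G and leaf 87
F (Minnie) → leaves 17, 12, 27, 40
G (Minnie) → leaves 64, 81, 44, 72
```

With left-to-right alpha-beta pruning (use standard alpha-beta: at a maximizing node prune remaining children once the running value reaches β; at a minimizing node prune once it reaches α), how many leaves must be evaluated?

C [α=-∞,β=+∞]: v=56
D [α=56,β=+∞]: v=15 after child 1 ≤ α → α-cutoff, skip 2
B [α=-∞,β=+∞]: v=58
F [α=-∞,β=58]: v=12
G [α=12,β=58]: v=44
E [α=-∞,β=58]: v=87
Root [α=-∞,β=+∞]: v=58
Leaves evaluated: 14 of 16.

14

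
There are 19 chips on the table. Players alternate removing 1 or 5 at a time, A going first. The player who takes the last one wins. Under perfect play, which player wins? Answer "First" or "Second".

First

Positions where the player to move wins (W) vs loses (L):
i:   0  1  2  3  4  5  6  7  8  9 10 11 12 13 14 15 16 17 18 19
     L  W  L  W  L  W  L  W  L  W  L  W  L  W  L  W  L  W  L  W
Position 19 is W, so the first player wins.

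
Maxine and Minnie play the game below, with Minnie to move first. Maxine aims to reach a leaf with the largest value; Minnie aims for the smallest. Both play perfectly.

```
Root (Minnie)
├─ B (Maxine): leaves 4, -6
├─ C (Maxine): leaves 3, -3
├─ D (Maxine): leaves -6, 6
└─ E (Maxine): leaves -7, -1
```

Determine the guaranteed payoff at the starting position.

-1

B (Maxine): max(4, -6) = 4
C (Maxine): max(3, -3) = 3
D (Maxine): max(-6, 6) = 6
E (Maxine): max(-7, -1) = -1
Root (Minnie): min(4, 3, 6, -1) = -1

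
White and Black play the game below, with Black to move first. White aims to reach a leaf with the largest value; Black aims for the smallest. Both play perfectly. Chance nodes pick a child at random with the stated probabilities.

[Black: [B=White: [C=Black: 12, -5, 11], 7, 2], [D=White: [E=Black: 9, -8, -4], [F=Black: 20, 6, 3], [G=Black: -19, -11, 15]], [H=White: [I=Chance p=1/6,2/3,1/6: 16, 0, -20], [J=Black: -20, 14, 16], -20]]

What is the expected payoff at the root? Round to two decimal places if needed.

C (Black): min(12, -5, 11) = -5
B (White): max(-5, 7, 2) = 7
E (Black): min(9, -8, -4) = -8
F (Black): min(20, 6, 3) = 3
G (Black): min(-19, -11, 15) = -19
D (White): max(-8, 3, -19) = 3
I (Chance): 1/6·16 + 2/3·0 + 1/6·-20 = -0.67
J (Black): min(-20, 14, 16) = -20
H (White): max(-0.67, -20, -20) = -0.67
Root (Black): min(7, 3, -0.67) = -0.67

-0.67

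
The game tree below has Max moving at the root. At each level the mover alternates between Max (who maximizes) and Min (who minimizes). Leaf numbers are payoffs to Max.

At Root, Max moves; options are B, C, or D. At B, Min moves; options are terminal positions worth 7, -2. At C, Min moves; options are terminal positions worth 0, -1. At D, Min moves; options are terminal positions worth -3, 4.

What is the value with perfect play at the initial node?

-1

B (Min): min(7, -2) = -2
C (Min): min(0, -1) = -1
D (Min): min(-3, 4) = -3
Root (Max): max(-2, -1, -3) = -1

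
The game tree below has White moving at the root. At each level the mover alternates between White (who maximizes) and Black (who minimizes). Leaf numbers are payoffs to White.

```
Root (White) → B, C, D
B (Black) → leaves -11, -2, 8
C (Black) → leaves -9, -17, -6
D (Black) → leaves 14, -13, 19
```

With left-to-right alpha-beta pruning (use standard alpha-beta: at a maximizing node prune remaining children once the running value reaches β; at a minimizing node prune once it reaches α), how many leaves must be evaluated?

7

B [α=-∞,β=+∞]: v=-11
C [α=-11,β=+∞]: v=-17 after child 2 ≤ α → α-cutoff, skip 1
D [α=-11,β=+∞]: v=-13 after child 2 ≤ α → α-cutoff, skip 1
Root [α=-∞,β=+∞]: v=-11
Leaves evaluated: 7 of 9.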